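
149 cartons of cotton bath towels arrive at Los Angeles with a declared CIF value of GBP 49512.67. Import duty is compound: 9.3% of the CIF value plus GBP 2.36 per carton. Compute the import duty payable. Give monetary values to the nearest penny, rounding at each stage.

Ad valorem component: 49512.67 × 9.3% = 4604.68
Specific component: 149 × 2.36 = 351.64
Import duty = 4604.68 + 351.64 = 4956.32

Import duty: GBP 4956.32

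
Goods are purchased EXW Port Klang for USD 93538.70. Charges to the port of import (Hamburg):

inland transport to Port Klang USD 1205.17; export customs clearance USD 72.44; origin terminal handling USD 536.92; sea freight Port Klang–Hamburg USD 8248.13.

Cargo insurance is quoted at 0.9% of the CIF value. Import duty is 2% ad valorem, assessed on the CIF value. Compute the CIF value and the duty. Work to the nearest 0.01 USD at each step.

Let C be the CIF value. C = EXW price + pre-shipment costs + freight + 0.9% × C
C − 0.9% × C = 93538.70 + 1205.17 + 72.44 + 536.92 + 8248.13
0.991 × C = 103601.36
C = 103601.36 / 0.991 = 104542.24
Insurance premium = 0.9% × 104542.24 = 940.88
Import duty = 104542.24 × 2% = 2090.84

CIF value: USD 104542.24; import duty: USD 2090.84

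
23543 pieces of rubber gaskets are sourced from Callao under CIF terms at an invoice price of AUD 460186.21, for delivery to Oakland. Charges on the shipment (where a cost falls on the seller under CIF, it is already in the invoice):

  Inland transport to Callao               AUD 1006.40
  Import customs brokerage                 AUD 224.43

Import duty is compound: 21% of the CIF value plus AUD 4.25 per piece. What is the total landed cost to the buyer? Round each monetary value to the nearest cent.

Total landed cost: AUD 657107.49

CIF: the seller pays costs through ocean freight and marine insurance to the destination port.
Already in the invoice (seller's account under CIF): inland to port — exclude.
The CIF price already equals the CIF value: 460186.21
Ad valorem component: 460186.21 × 21% = 96639.10
Specific component: 23543 × 4.25 = 100057.75
Import duty = 96639.10 + 100057.75 = 196696.85
Buyer bears: brokerage 224.43 + duty 196696.85 = 196921.28
Landed cost = invoice 460186.21 + 196921.28 = 657107.49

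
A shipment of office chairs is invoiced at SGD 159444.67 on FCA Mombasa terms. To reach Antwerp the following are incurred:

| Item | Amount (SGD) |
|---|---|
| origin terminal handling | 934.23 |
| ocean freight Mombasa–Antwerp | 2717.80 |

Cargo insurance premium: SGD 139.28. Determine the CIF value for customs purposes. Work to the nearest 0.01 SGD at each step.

CIF = FCA price + pre-shipment costs + freight + insurance
CIF = 159444.67 + 934.23 + 2717.80 + 139.28 = 163235.98

CIF value: SGD 163235.98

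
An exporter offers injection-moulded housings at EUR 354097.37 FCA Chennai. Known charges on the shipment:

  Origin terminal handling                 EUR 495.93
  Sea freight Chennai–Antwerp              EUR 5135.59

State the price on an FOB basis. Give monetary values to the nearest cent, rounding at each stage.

Not relevant to the conversion: freight — on the buyer under both terms; not part of either seller's price.
From FCA to FOB, the seller additionally bears: origin terminal.
FOB price = 354097.37 + 495.93 = 354593.30

FOB price: EUR 354593.30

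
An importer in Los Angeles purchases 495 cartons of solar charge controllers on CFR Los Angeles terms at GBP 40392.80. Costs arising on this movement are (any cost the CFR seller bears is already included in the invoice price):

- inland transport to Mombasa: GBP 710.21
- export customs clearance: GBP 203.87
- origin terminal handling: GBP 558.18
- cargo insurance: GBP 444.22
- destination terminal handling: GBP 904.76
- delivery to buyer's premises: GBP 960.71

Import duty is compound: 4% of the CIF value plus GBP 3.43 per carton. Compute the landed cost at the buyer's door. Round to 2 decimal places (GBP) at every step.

CFR: the seller pays costs through ocean freight to the destination port, but not insurance.
Already in the invoice (seller's account under CFR): inland to port, export clearance, origin terminal — exclude.
CIF value = CFR price + insurance = 40392.80 + 444.22 = 40837.02
Ad valorem component: 40837.02 × 4% = 1633.48
Specific component: 495 × 3.43 = 1697.85
Import duty = 1633.48 + 1697.85 = 3331.33
Buyer bears: insurance 444.22 + destination terminal 904.76 + delivery 960.71 + duty 3331.33 = 5641.02
Landed cost = invoice 40392.80 + 5641.02 = 46033.82

Total landed cost: GBP 46033.82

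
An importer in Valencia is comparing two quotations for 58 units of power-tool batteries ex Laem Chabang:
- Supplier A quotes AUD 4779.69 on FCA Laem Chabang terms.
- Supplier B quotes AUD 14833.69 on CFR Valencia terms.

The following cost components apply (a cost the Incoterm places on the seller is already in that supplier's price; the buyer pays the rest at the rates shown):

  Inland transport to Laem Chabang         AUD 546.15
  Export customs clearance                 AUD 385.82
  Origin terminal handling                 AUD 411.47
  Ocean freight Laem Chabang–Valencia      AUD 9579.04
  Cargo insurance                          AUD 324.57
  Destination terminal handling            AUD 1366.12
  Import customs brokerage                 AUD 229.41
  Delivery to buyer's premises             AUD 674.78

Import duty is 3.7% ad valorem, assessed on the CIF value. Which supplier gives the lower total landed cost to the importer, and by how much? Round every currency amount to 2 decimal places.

Supplier A is cheaper by AUD 65.84

Supplier A (FCA):
CIF value = FCA price + origin terminal + freight + insurance = 4779.69 + 411.47 + 9579.04 + 324.57 = 15094.77
Import duty = 15094.77 × 3.7% = 558.51
Buyer bears (A): 411.47 + 9579.04 + 324.57 + 1366.12 + 229.41 + 674.78 = 12585.39
Landed cost (A) = invoice 4779.69 + 12585.39 + duty 558.51 = 17923.59
Supplier B (CFR):
CIF value = CFR price + insurance = 14833.69 + 324.57 = 15158.26
Import duty = 15158.26 × 3.7% = 560.86
Buyer bears (B): 324.57 + 1366.12 + 229.41 + 674.78 = 2594.88
Landed cost (B) = invoice 14833.69 + 2594.88 + duty 560.86 = 17989.43
Difference = |17923.59 − 17989.43| = 65.84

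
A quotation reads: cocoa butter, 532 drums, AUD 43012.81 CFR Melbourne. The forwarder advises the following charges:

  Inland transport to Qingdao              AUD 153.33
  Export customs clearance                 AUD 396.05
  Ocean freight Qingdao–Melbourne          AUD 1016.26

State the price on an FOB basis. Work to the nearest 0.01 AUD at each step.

Not relevant to the conversion: inland to port, export clearance — on the seller under both CFR and FOB; already in the CFR price and stays in the FOB price.
From CFR to FOB, the seller no longer bears: freight.
FOB price = 43012.81 − 1016.26 = 41996.55

FOB price: AUD 41996.55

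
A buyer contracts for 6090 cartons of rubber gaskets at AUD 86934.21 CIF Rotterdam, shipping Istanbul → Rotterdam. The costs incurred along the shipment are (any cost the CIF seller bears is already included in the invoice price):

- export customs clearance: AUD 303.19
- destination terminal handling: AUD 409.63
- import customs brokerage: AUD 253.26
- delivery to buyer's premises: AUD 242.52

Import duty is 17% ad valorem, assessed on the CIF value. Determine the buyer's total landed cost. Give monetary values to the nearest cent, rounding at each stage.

CIF: the seller pays costs through ocean freight and marine insurance to the destination port.
Already in the invoice (seller's account under CIF): export clearance — exclude.
The CIF price already equals the CIF value: 86934.21
Import duty = 86934.21 × 17% = 14778.82
Buyer bears: destination terminal 409.63 + brokerage 253.26 + delivery 242.52 + duty 14778.82 = 15684.23
Landed cost = invoice 86934.21 + 15684.23 = 102618.44

Total landed cost: AUD 102618.44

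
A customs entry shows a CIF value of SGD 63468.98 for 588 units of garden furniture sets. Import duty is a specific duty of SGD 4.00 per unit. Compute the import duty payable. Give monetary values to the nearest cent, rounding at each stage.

Import duty = 588 × 4.00 = 2352.00

Import duty: SGD 2352.00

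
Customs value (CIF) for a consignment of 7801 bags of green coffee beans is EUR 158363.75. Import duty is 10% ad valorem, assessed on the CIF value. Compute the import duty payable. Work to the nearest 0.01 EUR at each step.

Import duty: EUR 15836.38

Import duty = 158363.75 × 10% = 15836.38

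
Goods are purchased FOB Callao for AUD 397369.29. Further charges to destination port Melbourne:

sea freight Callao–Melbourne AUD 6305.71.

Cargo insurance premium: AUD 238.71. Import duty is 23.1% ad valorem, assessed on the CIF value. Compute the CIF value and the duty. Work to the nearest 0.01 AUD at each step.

CIF value: AUD 403913.71; import duty: AUD 93304.07

CIF = FOB price + freight + insurance
CIF = 397369.29 + 6305.71 + 238.71 = 403913.71
Import duty = 403913.71 × 23.1% = 93304.07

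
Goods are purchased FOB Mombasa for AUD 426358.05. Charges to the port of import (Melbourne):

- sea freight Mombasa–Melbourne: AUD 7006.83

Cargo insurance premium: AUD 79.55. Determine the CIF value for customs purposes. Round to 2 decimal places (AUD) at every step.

CIF = FOB price + freight + insurance
CIF = 426358.05 + 7006.83 + 79.55 = 433444.43

CIF value: AUD 433444.43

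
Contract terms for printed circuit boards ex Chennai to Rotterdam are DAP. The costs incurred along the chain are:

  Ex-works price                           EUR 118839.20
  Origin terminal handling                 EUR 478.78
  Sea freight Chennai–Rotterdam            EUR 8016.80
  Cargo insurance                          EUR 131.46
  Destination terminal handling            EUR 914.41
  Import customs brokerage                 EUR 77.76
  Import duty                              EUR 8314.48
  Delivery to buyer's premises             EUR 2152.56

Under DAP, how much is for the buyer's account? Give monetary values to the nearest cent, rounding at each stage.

Buyer's account: EUR 8392.24

DAP: the seller bears all costs to the named destination except import duty and clearance.
Seller's account: goods 118839.20 + origin terminal 478.78 + freight 8016.80 + insurance 131.46 + destination terminal 914.41 + delivery 2152.56 = 130533.21
Buyer's account: brokerage 77.76 + duty 8314.48 = 8392.24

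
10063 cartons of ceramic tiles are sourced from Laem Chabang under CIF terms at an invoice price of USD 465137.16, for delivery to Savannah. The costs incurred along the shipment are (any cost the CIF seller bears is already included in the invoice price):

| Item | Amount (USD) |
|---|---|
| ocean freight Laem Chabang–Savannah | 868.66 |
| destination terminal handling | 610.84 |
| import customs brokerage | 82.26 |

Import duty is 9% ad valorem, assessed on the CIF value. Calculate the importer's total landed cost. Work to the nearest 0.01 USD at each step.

CIF: the seller pays costs through ocean freight and marine insurance to the destination port.
Already in the invoice (seller's account under CIF): freight — exclude.
The CIF price already equals the CIF value: 465137.16
Import duty = 465137.16 × 9% = 41862.34
Buyer bears: destination terminal 610.84 + brokerage 82.26 + duty 41862.34 = 42555.44
Landed cost = invoice 465137.16 + 42555.44 = 507692.60

Total landed cost: USD 507692.60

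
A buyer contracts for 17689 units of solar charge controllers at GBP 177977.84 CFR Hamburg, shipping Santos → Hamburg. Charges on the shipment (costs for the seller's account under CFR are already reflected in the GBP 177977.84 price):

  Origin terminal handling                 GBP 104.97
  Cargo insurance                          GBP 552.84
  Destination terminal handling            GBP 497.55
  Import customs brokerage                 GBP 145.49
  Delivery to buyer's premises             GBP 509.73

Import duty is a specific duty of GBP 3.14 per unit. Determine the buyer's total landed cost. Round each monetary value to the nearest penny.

Total landed cost: GBP 235226.91

CFR: the seller pays costs through ocean freight to the destination port, but not insurance.
Already in the invoice (seller's account under CFR): origin terminal — exclude.
CIF value = CFR price + insurance = 177977.84 + 552.84 = 178530.68
Import duty = 17689 × 3.14 = 55543.46
Buyer bears: insurance 552.84 + destination terminal 497.55 + brokerage 145.49 + delivery 509.73 + duty 55543.46 = 57249.07
Landed cost = invoice 177977.84 + 57249.07 = 235226.91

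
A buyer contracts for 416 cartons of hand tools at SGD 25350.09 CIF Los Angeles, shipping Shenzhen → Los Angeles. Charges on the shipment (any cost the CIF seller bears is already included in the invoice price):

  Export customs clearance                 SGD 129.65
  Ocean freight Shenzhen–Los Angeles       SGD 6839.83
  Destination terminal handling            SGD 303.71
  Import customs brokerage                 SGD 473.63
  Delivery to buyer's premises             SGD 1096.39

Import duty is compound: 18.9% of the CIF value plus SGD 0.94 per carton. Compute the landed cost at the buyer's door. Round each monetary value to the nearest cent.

Total landed cost: SGD 32406.03

CIF: the seller pays costs through ocean freight and marine insurance to the destination port.
Already in the invoice (seller's account under CIF): export clearance, freight — exclude.
The CIF price already equals the CIF value: 25350.09
Ad valorem component: 25350.09 × 18.9% = 4791.17
Specific component: 416 × 0.94 = 391.04
Import duty = 4791.17 + 391.04 = 5182.21
Buyer bears: destination terminal 303.71 + brokerage 473.63 + delivery 1096.39 + duty 5182.21 = 7055.94
Landed cost = invoice 25350.09 + 7055.94 = 32406.03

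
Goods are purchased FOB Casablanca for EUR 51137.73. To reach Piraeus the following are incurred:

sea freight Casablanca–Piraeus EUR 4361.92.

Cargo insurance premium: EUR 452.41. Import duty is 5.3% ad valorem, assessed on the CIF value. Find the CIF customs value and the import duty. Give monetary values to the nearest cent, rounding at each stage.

CIF value: EUR 55952.06; import duty: EUR 2965.46

CIF = FOB price + freight + insurance
CIF = 51137.73 + 4361.92 + 452.41 = 55952.06
Import duty = 55952.06 × 5.3% = 2965.46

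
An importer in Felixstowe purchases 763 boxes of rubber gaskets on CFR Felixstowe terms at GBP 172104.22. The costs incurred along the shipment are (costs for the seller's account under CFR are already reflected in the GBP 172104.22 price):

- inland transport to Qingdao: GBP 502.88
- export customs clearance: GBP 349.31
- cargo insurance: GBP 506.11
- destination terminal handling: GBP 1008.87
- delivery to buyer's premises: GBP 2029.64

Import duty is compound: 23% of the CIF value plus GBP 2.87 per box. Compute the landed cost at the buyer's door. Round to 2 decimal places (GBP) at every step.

CFR: the seller pays costs through ocean freight to the destination port, but not insurance.
Already in the invoice (seller's account under CFR): inland to port, export clearance — exclude.
CIF value = CFR price + insurance = 172104.22 + 506.11 = 172610.33
Ad valorem component: 172610.33 × 23% = 39700.38
Specific component: 763 × 2.87 = 2189.81
Import duty = 39700.38 + 2189.81 = 41890.19
Buyer bears: insurance 506.11 + destination terminal 1008.87 + delivery 2029.64 + duty 41890.19 = 45434.81
Landed cost = invoice 172104.22 + 45434.81 = 217539.03

Total landed cost: GBP 217539.03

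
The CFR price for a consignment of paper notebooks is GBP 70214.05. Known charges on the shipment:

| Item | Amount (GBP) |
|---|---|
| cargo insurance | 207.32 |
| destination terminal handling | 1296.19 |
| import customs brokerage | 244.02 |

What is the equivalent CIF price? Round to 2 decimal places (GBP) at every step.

CIF price: GBP 70421.37

Not relevant to the conversion: destination terminal, brokerage — on the buyer under both terms; not part of either seller's price.
From CFR to CIF, the seller additionally bears: insurance.
CIF price = 70214.05 + 207.32 = 70421.37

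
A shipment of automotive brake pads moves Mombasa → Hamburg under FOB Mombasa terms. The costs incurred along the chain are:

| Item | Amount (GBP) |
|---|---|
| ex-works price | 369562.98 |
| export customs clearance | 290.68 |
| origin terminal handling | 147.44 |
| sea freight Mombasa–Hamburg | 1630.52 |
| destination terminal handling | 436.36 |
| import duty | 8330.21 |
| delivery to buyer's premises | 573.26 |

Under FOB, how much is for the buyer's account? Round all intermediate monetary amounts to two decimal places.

FOB: the seller bears costs until goods are on board at the origin port; the buyer bears freight, insurance and all costs thereafter.
Seller's account: goods 369562.98 + export clearance 290.68 + origin terminal 147.44 = 370001.10
Buyer's account: freight 1630.52 + destination terminal 436.36 + duty 8330.21 + delivery 573.26 = 10970.35

Buyer's account: GBP 10970.35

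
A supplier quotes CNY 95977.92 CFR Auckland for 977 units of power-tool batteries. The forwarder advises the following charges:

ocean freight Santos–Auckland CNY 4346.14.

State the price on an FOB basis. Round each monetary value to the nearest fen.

FOB price: CNY 91631.78

From CFR to FOB, the seller no longer bears: freight.
FOB price = 95977.92 − 4346.14 = 91631.78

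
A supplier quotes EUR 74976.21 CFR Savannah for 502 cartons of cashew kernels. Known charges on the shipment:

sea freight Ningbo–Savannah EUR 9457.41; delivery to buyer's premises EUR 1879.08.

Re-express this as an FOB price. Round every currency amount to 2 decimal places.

FOB price: EUR 65518.80

Not relevant to the conversion: delivery — on the buyer under both terms; not part of either seller's price.
From CFR to FOB, the seller no longer bears: freight.
FOB price = 74976.21 − 9457.41 = 65518.80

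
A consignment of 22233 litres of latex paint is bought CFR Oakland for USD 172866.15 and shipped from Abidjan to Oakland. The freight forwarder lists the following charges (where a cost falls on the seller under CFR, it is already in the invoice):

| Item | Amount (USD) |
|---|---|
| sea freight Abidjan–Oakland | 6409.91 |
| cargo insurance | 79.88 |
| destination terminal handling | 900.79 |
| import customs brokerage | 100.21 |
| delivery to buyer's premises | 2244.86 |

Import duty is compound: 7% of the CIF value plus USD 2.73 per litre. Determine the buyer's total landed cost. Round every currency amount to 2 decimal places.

CFR: the seller pays costs through ocean freight to the destination port, but not insurance.
Already in the invoice (seller's account under CFR): freight — exclude.
CIF value = CFR price + insurance = 172866.15 + 79.88 = 172946.03
Ad valorem component: 172946.03 × 7% = 12106.22
Specific component: 22233 × 2.73 = 60696.09
Import duty = 12106.22 + 60696.09 = 72802.31
Buyer bears: insurance 79.88 + destination terminal 900.79 + brokerage 100.21 + delivery 2244.86 + duty 72802.31 = 76128.05
Landed cost = invoice 172866.15 + 76128.05 = 248994.20

Total landed cost: USD 248994.20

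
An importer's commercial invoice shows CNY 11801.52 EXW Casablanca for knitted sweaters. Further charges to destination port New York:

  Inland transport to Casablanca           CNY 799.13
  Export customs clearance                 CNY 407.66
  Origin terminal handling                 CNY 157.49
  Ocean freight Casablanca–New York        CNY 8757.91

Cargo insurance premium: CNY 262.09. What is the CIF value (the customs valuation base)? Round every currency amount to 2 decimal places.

CIF = EXW price + pre-shipment costs + freight + insurance
CIF = 11801.52 + 799.13 + 407.66 + 157.49 + 8757.91 + 262.09 = 22185.80

CIF value: CNY 22185.80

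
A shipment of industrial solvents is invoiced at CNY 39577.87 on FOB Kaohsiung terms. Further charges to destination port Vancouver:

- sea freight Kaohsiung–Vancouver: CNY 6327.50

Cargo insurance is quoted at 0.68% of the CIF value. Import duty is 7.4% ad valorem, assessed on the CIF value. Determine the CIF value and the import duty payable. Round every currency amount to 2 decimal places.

CIF value: CNY 46219.66; import duty: CNY 3420.25

Let C be the CIF value. C = FOB price + freight + 0.68% × C
C − 0.68% × C = 39577.87 + 6327.50
0.9932 × C = 45905.37
C = 45905.37 / 0.9932 = 46219.66
Insurance premium = 0.68% × 46219.66 = 314.29
Import duty = 46219.66 × 7.4% = 3420.25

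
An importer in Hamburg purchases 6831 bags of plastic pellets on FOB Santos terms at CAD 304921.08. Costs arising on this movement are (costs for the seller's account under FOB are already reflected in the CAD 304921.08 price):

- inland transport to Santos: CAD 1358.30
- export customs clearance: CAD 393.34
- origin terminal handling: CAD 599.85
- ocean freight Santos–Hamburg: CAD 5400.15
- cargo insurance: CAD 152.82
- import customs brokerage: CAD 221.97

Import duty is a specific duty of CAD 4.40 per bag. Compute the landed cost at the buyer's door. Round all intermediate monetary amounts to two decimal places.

Total landed cost: CAD 340752.42

FOB: the seller bears costs until goods are on board at the origin port; the buyer bears freight, insurance and all costs thereafter.
Already in the invoice (seller's account under FOB): inland to port, export clearance, origin terminal — exclude.
CIF value = FOB price + freight + insurance = 304921.08 + 5400.15 + 152.82 = 310474.05
Import duty = 6831 × 4.40 = 30056.40
Buyer bears: freight 5400.15 + insurance 152.82 + brokerage 221.97 + duty 30056.40 = 35831.34
Landed cost = invoice 304921.08 + 35831.34 = 340752.42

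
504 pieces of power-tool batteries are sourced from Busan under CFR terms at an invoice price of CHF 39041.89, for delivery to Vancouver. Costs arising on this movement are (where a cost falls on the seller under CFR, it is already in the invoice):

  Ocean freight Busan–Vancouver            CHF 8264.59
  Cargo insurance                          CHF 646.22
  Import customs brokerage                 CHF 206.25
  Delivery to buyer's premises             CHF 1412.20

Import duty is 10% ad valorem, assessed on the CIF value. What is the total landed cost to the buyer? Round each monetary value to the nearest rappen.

CFR: the seller pays costs through ocean freight to the destination port, but not insurance.
Already in the invoice (seller's account under CFR): freight — exclude.
CIF value = CFR price + insurance = 39041.89 + 646.22 = 39688.11
Import duty = 39688.11 × 10% = 3968.81
Buyer bears: insurance 646.22 + brokerage 206.25 + delivery 1412.20 + duty 3968.81 = 6233.48
Landed cost = invoice 39041.89 + 6233.48 = 45275.37

Total landed cost: CHF 45275.37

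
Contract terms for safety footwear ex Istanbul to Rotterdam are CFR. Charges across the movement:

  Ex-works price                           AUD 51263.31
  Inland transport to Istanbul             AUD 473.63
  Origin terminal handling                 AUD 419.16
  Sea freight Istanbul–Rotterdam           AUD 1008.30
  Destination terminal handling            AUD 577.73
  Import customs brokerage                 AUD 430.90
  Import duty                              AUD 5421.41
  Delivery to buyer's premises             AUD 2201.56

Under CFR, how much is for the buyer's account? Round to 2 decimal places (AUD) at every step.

CFR: the seller pays costs through ocean freight to the destination port, but not insurance.
Seller's account: goods 51263.31 + inland to port 473.63 + origin terminal 419.16 + freight 1008.30 = 53164.40
Buyer's account: destination terminal 577.73 + brokerage 430.90 + duty 5421.41 + delivery 2201.56 = 8631.60

Buyer's account: AUD 8631.60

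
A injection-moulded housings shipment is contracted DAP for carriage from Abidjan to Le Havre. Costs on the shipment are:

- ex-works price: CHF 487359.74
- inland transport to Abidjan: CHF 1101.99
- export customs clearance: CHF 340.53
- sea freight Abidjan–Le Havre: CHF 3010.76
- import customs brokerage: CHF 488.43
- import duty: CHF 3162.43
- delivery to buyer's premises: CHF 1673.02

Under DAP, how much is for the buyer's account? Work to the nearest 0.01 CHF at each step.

DAP: the seller bears all costs to the named destination except import duty and clearance.
Seller's account: goods 487359.74 + inland to port 1101.99 + export clearance 340.53 + freight 3010.76 + delivery 1673.02 = 493486.04
Buyer's account: brokerage 488.43 + duty 3162.43 = 3650.86

Buyer's account: CHF 3650.86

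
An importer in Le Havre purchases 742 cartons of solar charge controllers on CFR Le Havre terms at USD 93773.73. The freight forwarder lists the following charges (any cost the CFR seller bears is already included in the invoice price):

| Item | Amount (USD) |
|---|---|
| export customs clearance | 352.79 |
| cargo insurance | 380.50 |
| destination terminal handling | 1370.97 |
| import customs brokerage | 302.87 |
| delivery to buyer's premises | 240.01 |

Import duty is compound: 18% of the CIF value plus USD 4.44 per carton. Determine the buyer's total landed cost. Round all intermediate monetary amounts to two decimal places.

Total landed cost: USD 116310.32

CFR: the seller pays costs through ocean freight to the destination port, but not insurance.
Already in the invoice (seller's account under CFR): export clearance — exclude.
CIF value = CFR price + insurance = 93773.73 + 380.50 = 94154.23
Ad valorem component: 94154.23 × 18% = 16947.76
Specific component: 742 × 4.44 = 3294.48
Import duty = 16947.76 + 3294.48 = 20242.24
Buyer bears: insurance 380.50 + destination terminal 1370.97 + brokerage 302.87 + delivery 240.01 + duty 20242.24 = 22536.59
Landed cost = invoice 93773.73 + 22536.59 = 116310.32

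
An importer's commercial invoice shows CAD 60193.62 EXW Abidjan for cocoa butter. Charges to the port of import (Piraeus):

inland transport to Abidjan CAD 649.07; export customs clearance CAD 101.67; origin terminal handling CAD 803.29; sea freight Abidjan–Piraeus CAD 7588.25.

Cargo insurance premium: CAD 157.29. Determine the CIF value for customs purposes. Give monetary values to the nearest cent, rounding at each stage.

CIF value: CAD 69493.19

CIF = EXW price + pre-shipment costs + freight + insurance
CIF = 60193.62 + 649.07 + 101.67 + 803.29 + 7588.25 + 157.29 = 69493.19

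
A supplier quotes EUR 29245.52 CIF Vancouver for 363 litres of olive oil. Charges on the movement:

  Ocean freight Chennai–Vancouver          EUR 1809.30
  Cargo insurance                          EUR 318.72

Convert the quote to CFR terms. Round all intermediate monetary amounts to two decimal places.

Not relevant to the conversion: freight — on the seller under both CIF and CFR; already in the CIF price and stays in the CFR price.
From CIF to CFR, the seller no longer bears: insurance.
CFR price = 29245.52 − 318.72 = 28926.80

CFR price: EUR 28926.80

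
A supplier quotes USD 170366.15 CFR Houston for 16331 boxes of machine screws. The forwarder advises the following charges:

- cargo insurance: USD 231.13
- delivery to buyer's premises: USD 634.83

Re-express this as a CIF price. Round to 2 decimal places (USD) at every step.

Not relevant to the conversion: delivery — on the buyer under both terms; not part of either seller's price.
From CFR to CIF, the seller additionally bears: insurance.
CIF price = 170366.15 + 231.13 = 170597.28

CIF price: USD 170597.28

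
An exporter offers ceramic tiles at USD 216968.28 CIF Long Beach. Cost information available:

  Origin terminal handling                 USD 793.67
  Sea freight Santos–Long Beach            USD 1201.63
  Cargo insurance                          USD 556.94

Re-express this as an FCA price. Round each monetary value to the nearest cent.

FCA price: USD 214416.04

From CIF to FCA, the seller no longer bears: origin terminal, freight, insurance.
FCA price = 216968.28 − 793.67 − 1201.63 − 556.94 = 214416.04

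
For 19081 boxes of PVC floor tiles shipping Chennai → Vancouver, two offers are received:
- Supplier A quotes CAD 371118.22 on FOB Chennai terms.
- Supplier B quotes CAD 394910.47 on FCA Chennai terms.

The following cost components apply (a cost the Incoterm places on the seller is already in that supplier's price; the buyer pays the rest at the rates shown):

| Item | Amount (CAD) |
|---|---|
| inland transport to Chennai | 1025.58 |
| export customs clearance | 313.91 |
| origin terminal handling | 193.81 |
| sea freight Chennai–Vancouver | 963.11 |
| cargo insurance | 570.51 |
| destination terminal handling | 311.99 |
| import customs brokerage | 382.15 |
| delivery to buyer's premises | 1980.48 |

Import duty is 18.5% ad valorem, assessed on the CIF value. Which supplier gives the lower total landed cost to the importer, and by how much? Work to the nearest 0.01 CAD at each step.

Supplier A (FOB):
CIF value = FOB price + freight + insurance = 371118.22 + 963.11 + 570.51 = 372651.84
Import duty = 372651.84 × 18.5% = 68940.59
Buyer bears (A): 963.11 + 570.51 + 311.99 + 382.15 + 1980.48 = 4208.24
Landed cost (A) = invoice 371118.22 + 4208.24 + duty 68940.59 = 444267.05
Supplier B (FCA):
CIF value = FCA price + origin terminal + freight + insurance = 394910.47 + 193.81 + 963.11 + 570.51 = 396637.90
Import duty = 396637.90 × 18.5% = 73378.01
Buyer bears (B): 193.81 + 963.11 + 570.51 + 311.99 + 382.15 + 1980.48 = 4402.05
Landed cost (B) = invoice 394910.47 + 4402.05 + duty 73378.01 = 472690.53
Difference = |444267.05 − 472690.53| = 28423.48

Supplier A is cheaper by CAD 28423.48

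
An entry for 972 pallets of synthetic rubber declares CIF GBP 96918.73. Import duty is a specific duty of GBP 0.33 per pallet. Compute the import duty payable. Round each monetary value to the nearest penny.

Import duty = 972 × 0.33 = 320.76

Import duty: GBP 320.76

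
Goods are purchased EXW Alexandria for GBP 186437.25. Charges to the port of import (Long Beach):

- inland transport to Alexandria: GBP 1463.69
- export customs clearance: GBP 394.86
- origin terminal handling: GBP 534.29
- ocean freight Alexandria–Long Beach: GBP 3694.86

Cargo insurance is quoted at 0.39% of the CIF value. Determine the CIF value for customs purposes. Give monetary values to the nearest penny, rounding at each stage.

Let C be the CIF value. C = EXW price + pre-shipment costs + freight + 0.39% × C
C − 0.39% × C = 186437.25 + 1463.69 + 394.86 + 534.29 + 3694.86
0.9961 × C = 192524.95
C = 192524.95 / 0.9961 = 193278.74
Insurance premium = 0.39% × 193278.74 = 753.79

CIF value: GBP 193278.74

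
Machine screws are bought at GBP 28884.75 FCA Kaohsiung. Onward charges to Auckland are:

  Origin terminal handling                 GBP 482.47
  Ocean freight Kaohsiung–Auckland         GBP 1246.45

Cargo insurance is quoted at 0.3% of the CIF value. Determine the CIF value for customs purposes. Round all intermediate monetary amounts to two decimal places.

Let C be the CIF value. C = FCA price + pre-shipment costs + freight + 0.3% × C
C − 0.3% × C = 28884.75 + 482.47 + 1246.45
0.997 × C = 30613.67
C = 30613.67 / 0.997 = 30705.79
Insurance premium = 0.3% × 30705.79 = 92.12

CIF value: GBP 30705.79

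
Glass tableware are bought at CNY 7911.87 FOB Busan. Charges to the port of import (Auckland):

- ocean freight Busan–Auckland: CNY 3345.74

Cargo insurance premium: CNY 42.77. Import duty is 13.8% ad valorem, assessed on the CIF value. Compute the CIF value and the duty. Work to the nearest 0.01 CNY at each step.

CIF value: CNY 11300.38; import duty: CNY 1559.45

CIF = FOB price + freight + insurance
CIF = 7911.87 + 3345.74 + 42.77 = 11300.38
Import duty = 11300.38 × 13.8% = 1559.45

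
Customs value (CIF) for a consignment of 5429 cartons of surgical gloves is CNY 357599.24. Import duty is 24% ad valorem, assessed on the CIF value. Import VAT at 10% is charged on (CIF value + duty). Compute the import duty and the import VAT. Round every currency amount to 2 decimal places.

Import duty: CNY 85823.82; import VAT: CNY 44342.31

Import duty = 357599.24 × 24% = 85823.82
VAT base = CIF + duty = 357599.24 + 85823.82 = 443423.06
Import VAT = 443423.06 × 10% = 44342.31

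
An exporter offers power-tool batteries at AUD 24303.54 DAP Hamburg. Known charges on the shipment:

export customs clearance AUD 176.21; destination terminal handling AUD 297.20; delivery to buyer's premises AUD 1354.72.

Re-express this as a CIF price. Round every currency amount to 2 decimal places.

CIF price: AUD 22651.62

Not relevant to the conversion: export clearance — on the seller under both DAP and CIF; already in the DAP price and stays in the CIF price.
From DAP to CIF, the seller no longer bears: destination terminal, delivery.
CIF price = 24303.54 − 297.20 − 1354.72 = 22651.62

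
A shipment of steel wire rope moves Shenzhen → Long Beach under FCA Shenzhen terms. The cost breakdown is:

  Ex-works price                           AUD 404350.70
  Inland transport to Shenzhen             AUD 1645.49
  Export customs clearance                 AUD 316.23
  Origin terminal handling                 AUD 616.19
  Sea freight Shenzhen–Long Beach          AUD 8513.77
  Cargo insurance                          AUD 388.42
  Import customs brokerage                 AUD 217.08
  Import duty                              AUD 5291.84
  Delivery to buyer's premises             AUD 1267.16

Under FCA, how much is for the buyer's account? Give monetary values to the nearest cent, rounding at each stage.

FCA: the seller delivers export-cleared goods to the carrier; the buyer bears costs from that point.
Seller's account: goods 404350.70 + inland to port 1645.49 + export clearance 316.23 = 406312.42
Buyer's account: origin terminal 616.19 + freight 8513.77 + insurance 388.42 + brokerage 217.08 + duty 5291.84 + delivery 1267.16 = 16294.46

Buyer's account: AUD 16294.46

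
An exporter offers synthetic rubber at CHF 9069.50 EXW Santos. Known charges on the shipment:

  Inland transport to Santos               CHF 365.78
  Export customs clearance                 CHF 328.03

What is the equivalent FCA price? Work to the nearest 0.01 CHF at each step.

From EXW to FCA, the seller additionally bears: inland to port, export clearance.
FCA price = 9069.50 + 365.78 + 328.03 = 9763.31

FCA price: CHF 9763.31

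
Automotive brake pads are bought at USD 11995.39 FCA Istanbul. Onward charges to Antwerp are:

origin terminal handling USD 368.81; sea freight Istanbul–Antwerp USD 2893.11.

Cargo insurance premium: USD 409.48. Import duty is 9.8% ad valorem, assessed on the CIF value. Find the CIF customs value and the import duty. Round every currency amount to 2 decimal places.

CIF value: USD 15666.79; import duty: USD 1535.35

CIF = FCA price + pre-shipment costs + freight + insurance
CIF = 11995.39 + 368.81 + 2893.11 + 409.48 = 15666.79
Import duty = 15666.79 × 9.8% = 1535.35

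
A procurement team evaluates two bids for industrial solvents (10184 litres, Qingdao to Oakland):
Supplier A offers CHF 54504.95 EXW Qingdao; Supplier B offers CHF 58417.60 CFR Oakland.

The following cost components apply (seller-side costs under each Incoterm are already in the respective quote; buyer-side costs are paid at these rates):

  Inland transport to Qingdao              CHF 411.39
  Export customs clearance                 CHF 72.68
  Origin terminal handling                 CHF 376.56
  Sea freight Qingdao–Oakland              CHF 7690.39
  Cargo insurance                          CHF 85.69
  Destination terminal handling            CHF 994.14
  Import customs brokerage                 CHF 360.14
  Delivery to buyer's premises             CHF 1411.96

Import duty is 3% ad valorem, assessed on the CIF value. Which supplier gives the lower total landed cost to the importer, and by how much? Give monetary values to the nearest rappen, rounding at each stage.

Supplier A (EXW):
CIF value = EXW price + inland to port + export clearance + origin terminal + freight + insurance = 54504.95 + 411.39 + 72.68 + 376.56 + 7690.39 + 85.69 = 63141.66
Import duty = 63141.66 × 3% = 1894.25
Buyer bears (A): 411.39 + 72.68 + 376.56 + 7690.39 + 85.69 + 994.14 + 360.14 + 1411.96 = 11402.95
Landed cost (A) = invoice 54504.95 + 11402.95 + duty 1894.25 = 67802.15
Supplier B (CFR):
CIF value = CFR price + insurance = 58417.60 + 85.69 = 58503.29
Import duty = 58503.29 × 3% = 1755.10
Buyer bears (B): 85.69 + 994.14 + 360.14 + 1411.96 = 2851.93
Landed cost (B) = invoice 58417.60 + 2851.93 + duty 1755.10 = 63024.63
Difference = |67802.15 − 63024.63| = 4777.52

Supplier B is cheaper by CHF 4777.52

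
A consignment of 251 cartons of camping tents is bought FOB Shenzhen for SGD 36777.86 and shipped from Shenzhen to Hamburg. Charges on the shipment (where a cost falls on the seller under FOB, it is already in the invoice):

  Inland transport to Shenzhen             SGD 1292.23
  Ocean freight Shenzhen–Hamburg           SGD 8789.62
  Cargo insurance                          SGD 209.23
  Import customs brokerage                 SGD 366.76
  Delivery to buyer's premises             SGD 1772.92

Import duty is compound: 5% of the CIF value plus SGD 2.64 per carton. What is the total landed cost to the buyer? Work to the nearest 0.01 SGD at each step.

Total landed cost: SGD 50867.87

FOB: the seller bears costs until goods are on board at the origin port; the buyer bears freight, insurance and all costs thereafter.
Already in the invoice (seller's account under FOB): inland to port — exclude.
CIF value = FOB price + freight + insurance = 36777.86 + 8789.62 + 209.23 = 45776.71
Ad valorem component: 45776.71 × 5% = 2288.84
Specific component: 251 × 2.64 = 662.64
Import duty = 2288.84 + 662.64 = 2951.48
Buyer bears: freight 8789.62 + insurance 209.23 + brokerage 366.76 + delivery 1772.92 + duty 2951.48 = 14090.01
Landed cost = invoice 36777.86 + 14090.01 = 50867.87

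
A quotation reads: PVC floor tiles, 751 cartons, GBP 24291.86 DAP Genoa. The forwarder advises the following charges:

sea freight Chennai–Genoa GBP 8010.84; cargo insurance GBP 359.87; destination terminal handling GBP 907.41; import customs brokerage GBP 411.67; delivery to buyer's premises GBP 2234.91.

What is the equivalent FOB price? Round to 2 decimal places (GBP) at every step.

FOB price: GBP 12778.83

Not relevant to the conversion: brokerage — on the buyer under both terms; not part of either seller's price.
From DAP to FOB, the seller no longer bears: freight, insurance, destination terminal, delivery.
FOB price = 24291.86 − 8010.84 − 359.87 − 907.41 − 2234.91 = 12778.83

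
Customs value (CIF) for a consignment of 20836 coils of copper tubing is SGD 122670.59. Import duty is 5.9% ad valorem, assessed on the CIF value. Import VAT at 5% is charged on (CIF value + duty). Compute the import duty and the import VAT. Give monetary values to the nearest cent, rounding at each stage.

Import duty: SGD 7237.56; import VAT: SGD 6495.41

Import duty = 122670.59 × 5.9% = 7237.56
VAT base = CIF + duty = 122670.59 + 7237.56 = 129908.15
Import VAT = 129908.15 × 5% = 6495.41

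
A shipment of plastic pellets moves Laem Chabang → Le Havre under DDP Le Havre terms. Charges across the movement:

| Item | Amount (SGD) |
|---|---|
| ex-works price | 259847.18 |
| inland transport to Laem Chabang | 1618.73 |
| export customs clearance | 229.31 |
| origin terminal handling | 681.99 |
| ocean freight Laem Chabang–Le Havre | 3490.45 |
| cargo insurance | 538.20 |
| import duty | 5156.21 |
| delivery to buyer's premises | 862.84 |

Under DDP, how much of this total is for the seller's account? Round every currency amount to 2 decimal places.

Seller's account: SGD 272424.91

DDP: the seller bears all costs including import duty.
Seller's account: goods 259847.18 + inland to port 1618.73 + export clearance 229.31 + origin terminal 681.99 + freight 3490.45 + insurance 538.20 + duty 5156.21 + delivery 862.84 = 272424.91
Buyer's account: 0.00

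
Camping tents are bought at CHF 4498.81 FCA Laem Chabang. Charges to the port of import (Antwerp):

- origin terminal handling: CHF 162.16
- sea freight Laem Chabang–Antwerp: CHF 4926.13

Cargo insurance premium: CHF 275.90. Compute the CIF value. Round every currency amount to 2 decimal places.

CIF value: CHF 9863.00

CIF = FCA price + pre-shipment costs + freight + insurance
CIF = 4498.81 + 162.16 + 4926.13 + 275.90 = 9863.00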